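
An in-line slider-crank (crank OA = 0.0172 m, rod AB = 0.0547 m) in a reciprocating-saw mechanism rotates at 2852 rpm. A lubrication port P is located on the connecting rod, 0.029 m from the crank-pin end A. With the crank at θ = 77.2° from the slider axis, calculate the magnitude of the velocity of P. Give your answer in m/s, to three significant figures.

ω = 298.7 rad/s.  Crank-pin speed |V_A| = rω = 5.137 m/s, perpendicular to OA.
Rod angle: sinφ = −(r/L) sinθ ⇒ φ = -17.856°; ω_rod = −rω cosθ/√(L²−r²sin²θ) = -21.859 rad/s.
V_P = V_A + ω_rod × AP, with AP = 0.029 m along the rod.
Components: V_Px = −rω sinθ − a·ω_rod·sinφ = -5.2037 m/s;  V_Py = rω cosθ + a·ω_rod·cosφ = +0.53471 m/s.
|V_P| = √(V_Px² + V_Py²) = 5.2311 m/s.

5.23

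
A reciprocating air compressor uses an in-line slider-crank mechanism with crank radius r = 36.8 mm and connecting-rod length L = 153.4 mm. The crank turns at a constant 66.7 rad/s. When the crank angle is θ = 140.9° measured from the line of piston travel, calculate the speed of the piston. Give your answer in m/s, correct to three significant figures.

1.26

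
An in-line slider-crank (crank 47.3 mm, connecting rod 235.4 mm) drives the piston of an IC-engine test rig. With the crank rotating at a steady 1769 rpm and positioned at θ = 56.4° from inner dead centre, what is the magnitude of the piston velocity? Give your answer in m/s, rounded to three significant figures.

8.12

ω = 2π·1769/60 = 185.2 rad/s
For an in-line slider-crank, x = r cosθ + √(L² − r² sin²θ), so v = −rω sinθ·[1 + r cosθ/√(L² − r² sin²θ)].
With r = 0.0473 m, L = 0.2354 m, θ = 56.4°: √(L² − r² sin²θ) = 0.23208 m.
v = −0.0473·185.2·0.83292·[1 + 0.0473·0.55339/0.23208] = -8.1214 m/s.
|v| = 8.1214 m/s.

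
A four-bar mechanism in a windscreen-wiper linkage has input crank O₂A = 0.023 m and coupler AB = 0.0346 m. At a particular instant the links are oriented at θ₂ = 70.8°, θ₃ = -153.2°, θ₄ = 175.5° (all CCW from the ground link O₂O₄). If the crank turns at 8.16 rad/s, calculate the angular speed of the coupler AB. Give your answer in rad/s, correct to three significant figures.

ω₂ = 8.16 rad/s
Differentiating the loop-closure r₂e^{iθ₂}+r₃e^{iθ₃}=r₁+r₄e^{iθ₄} gives r₂ω₂e^{iθ₂}+r₃ω₃e^{iθ₃}=r₄ω₄e^{iθ₄}.
Eliminating the other unknown: ω₃ = r₂ω₂ sin(θ₄−θ₂) / [r₃ sin(θ₃−θ₄)].
Numerator sine = +0.96727; denominator sine = +0.51952.
Result = 0.023·8.16·(+0.96727) / (0.0346·(+0.51952)) = +10.099 rad/s; magnitude 10.099 rad/s.

10.1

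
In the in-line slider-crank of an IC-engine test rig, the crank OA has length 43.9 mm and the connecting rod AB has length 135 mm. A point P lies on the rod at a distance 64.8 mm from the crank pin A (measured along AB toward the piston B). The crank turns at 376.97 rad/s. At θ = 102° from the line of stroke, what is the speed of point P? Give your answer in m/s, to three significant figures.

15.7

ω = 377 rad/s.  Crank-pin speed |V_A| = rω = 16.549 m/s, perpendicular to OA.
Rod angle: sinφ = −(r/L) sinθ ⇒ φ = -18.547°; ω_rod = −rω cosθ/√(L²−r²sin²θ) = +26.883 rad/s.
V_P = V_A + ω_rod × AP, with AP = 0.0648 m along the rod.
Components: V_Px = −rω sinθ − a·ω_rod·sinφ = -15.633 m/s;  V_Py = rω cosθ + a·ω_rod·cosφ = -1.7892 m/s.
|V_P| = √(V_Px² + V_Py²) = 15.735 m/s.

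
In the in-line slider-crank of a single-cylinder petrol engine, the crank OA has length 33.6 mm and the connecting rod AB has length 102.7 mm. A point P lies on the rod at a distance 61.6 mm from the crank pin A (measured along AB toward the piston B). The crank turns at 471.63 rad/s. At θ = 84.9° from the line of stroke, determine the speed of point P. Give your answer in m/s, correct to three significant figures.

ω = 471.6 rad/s.  Crank-pin speed |V_A| = rω = 15.847 m/s, perpendicular to OA.
Rod angle: sinφ = −(r/L) sinθ ⇒ φ = -19.018°; ω_rod = −rω cosθ/√(L²−r²sin²θ) = -14.508 rad/s.
V_P = V_A + ω_rod × AP, with AP = 0.0616 m along the rod.
Components: V_Px = −rω sinθ − a·ω_rod·sinφ = -16.075 m/s;  V_Py = rω cosθ + a·ω_rod·cosφ = +0.56375 m/s.
|V_P| = √(V_Px² + V_Py²) = 16.085 m/s.

16.1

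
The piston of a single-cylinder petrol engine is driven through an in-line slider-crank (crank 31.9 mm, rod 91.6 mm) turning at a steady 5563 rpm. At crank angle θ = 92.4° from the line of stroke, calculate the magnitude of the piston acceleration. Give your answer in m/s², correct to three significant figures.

4460

ω = 2π·5563/60 = 582.6 rad/s
x(θ) = r cosθ + √(L² − r² sin²θ); with ω constant, a = ω²·d²x/dθ².
d²x/dθ² = −r cosθ − r²(cos2θ)/√u − r⁴ sin²2θ/(4u^{3/2}),  u = L² − r² sin²θ = 0.00737473 m².
Substituting r = 0.0319 m, L = 0.0916 m, θ = 92.4°: d²x/dθ² = +0.013141 m.
a = ω²·d²x/dθ² = (582.6)²·(+0.013141) = +4459.7 m/s²;  |a| = 4459.7 m/s².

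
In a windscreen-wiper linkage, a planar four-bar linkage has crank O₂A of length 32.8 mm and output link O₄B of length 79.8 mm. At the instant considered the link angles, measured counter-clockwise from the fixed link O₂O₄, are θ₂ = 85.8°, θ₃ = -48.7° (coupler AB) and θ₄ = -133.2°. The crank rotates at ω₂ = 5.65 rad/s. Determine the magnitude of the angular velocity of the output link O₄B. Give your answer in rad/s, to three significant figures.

1.66

ω₂ = 5.65 rad/s
Differentiating the loop-closure r₂e^{iθ₂}+r₃e^{iθ₃}=r₁+r₄e^{iθ₄} gives r₂ω₂e^{iθ₂}+r₃ω₃e^{iθ₃}=r₄ω₄e^{iθ₄}.
Eliminating the other unknown: ω₄ = r₂ω₂ sin(θ₂−θ₃) / [r₄ sin(θ₄−θ₃)].
Numerator sine = +0.71325; denominator sine = -0.99540.
Result = 0.0328·5.65·(+0.71325) / (0.0798·(-0.99540)) = -1.664 rad/s; magnitude 1.664 rad/s.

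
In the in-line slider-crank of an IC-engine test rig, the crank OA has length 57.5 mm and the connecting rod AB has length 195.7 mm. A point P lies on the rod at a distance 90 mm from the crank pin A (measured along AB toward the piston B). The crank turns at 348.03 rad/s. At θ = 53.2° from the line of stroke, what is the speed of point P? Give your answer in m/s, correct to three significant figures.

18.5

ω = 348 rad/s.  Crank-pin speed |V_A| = rω = 20.012 m/s, perpendicular to OA.
Rod angle: sinφ = −(r/L) sinθ ⇒ φ = -13.607°; ω_rod = −rω cosθ/√(L²−r²sin²θ) = -63.023 rad/s.
V_P = V_A + ω_rod × AP, with AP = 0.09 m along the rod.
Components: V_Px = −rω sinθ − a·ω_rod·sinφ = -17.358 m/s;  V_Py = rω cosθ + a·ω_rod·cosφ = +6.4746 m/s.
|V_P| = √(V_Px² + V_Py²) = 18.527 m/s.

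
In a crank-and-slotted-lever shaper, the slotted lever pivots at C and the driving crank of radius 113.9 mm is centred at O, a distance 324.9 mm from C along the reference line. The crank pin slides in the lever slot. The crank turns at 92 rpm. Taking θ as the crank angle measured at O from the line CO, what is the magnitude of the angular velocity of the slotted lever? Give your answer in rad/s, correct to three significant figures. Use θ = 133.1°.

1.75

ω = 9.634 rad/s (from 92 rpm).
Crank pin A relative to C: A = (d + r cosθ, r sinθ); lever angle φ = atan2(r sinθ, d + r cosθ).
Differentiating tanφ: φ̇ = rω(d cosθ + r)/(d² + r² + 2dr cosθ).
d² + r² + 2dr cosθ = |CA|² = 0.0679626 m²;  d cosθ + r = -0.1081 m.
|ω_lever| = |0.1139·9.634·-0.1081| / 0.0679626 = 1.7453 rad/s.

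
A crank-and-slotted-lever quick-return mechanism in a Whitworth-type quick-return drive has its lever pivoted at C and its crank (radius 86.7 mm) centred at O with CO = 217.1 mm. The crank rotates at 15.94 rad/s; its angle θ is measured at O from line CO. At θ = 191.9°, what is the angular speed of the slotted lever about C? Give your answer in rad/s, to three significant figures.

9.75

ω = 15.94 rad/s
Crank pin A relative to C: A = (d + r cosθ, r sinθ); lever angle φ = atan2(r sinθ, d + r cosθ).
Differentiating tanφ: φ̇ = rω(d cosθ + r)/(d² + r² + 2dr cosθ).
d² + r² + 2dr cosθ = |CA|² = 0.0178132 m²;  d cosθ + r = -0.12573 m.
|ω_lever| = |0.0867·15.94·-0.12573| / 0.0178132 = 9.7548 rad/s.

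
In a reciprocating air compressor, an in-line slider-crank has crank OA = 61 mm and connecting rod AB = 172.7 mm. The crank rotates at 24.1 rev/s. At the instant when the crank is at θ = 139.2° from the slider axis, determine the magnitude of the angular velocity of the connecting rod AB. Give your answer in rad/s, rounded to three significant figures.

ω = 151.4 rad/s (converted from 24.1 rev/s).
The rod makes angle φ with the slider axis where L sinφ = r sinθ; differentiating, L cosφ·φ̇ = r ω cosθ.
L cosφ = √(L² − r² sin²θ) = 0.16804 m.
|ω_rod| = r ω |cosθ| / √(L² − r² sin²θ) = 0.061·151.4·0.75700/0.16804 = 41.612 rad/s.

41.6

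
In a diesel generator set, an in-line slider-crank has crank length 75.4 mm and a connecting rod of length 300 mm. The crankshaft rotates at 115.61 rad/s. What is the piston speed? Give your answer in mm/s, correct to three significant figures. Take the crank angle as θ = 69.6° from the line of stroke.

ω = 115.6 rad/s
For an in-line slider-crank, x = r cosθ + √(L² − r² sin²θ), so v = −rω sinθ·[1 + r cosθ/√(L² − r² sin²θ)].
With r = 0.0754 m, L = 0.3 m, θ = 69.6°: √(L² − r² sin²θ) = 0.29156 m.
v = −0.0754·115.6·0.93728·[1 + 0.0754·0.34857/0.29156] = -8.9068 m/s.
|v| = 8.9068 m/s = 8906.8 mm/s.

8910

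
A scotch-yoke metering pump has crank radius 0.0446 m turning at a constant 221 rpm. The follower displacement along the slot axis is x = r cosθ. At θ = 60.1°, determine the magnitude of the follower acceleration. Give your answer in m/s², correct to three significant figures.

ω = 23.14 rad/s (from 221 rpm).
x = r cosθ ⇒ ẍ = −rω² cosθ (ω constant).
|a| = rω²|cosθ| = 0.0446·(23.14)²·|cos 60.1°| = 11.908 m/s².

11.9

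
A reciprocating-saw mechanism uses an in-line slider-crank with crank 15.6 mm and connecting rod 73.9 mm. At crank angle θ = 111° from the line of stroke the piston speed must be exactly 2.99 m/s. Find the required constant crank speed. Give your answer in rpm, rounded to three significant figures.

For an in-line slider-crank, |v_piston| = rω|sinθ|·[1 + r cosθ/√(L² − r² sin²θ)].
With r = 0.0156 m, L = 0.0739 m, θ = 111°: the bracketed kinematic factor |dx/dθ| = 0.01344 m.
ω = v/|dx/dθ| = 2.99/0.01344 = 222.47 rad/s.
N = 60ω/(2π) = 2124.4 rpm.

2120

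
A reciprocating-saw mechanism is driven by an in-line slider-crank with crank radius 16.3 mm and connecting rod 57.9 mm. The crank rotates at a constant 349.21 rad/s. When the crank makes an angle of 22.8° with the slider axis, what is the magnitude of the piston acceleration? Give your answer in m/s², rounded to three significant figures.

2230

ω = 349.2 rad/s
x(θ) = r cosθ + √(L² − r² sin²θ); with ω constant, a = ω²·d²x/dθ².
d²x/dθ² = −r cosθ − r²(cos2θ)/√u − r⁴ sin²2θ/(4u^{3/2}),  u = L² − r² sin²θ = 0.00331251 m².
Substituting r = 0.0163 m, L = 0.0579 m, θ = 22.8°: d²x/dθ² = -0.018303 m.
a = ω²·d²x/dθ² = (349.2)²·(-0.018303) = -2232.1 m/s²;  |a| = 2232.1 m/s².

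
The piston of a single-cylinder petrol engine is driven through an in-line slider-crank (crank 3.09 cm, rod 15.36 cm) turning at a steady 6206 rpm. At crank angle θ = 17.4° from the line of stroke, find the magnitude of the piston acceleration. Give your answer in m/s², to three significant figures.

ω = 2π·6206/60 = 649.9 rad/s
x(θ) = r cosθ + √(L² − r² sin²θ); with ω constant, a = ω²·d²x/dθ².
d²x/dθ² = −r cosθ − r²(cos2θ)/√u − r⁴ sin²2θ/(4u^{3/2}),  u = L² − r² sin²θ = 0.0235076 m².
Substituting r = 0.0309 m, L = 0.1536 m, θ = 17.4°: d²x/dθ² = -0.03462 m.
a = ω²·d²x/dθ² = (649.9)²·(-0.03462) = -14622 m/s²;  |a| = 14622 m/s².

14600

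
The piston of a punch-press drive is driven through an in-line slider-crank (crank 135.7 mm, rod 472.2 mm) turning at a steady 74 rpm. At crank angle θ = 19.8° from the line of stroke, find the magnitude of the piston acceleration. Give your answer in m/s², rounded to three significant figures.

9.50

ω = 2π·74/60 = 7.749 rad/s
x(θ) = r cosθ + √(L² − r² sin²θ); with ω constant, a = ω²·d²x/dθ².
d²x/dθ² = −r cosθ − r²(cos2θ)/√u − r⁴ sin²2θ/(4u^{3/2}),  u = L² − r² sin²θ = 0.22086 m².
Substituting r = 0.1357 m, L = 0.4722 m, θ = 19.8°: d²x/dθ² = -0.1582 m.
a = ω²·d²x/dθ² = (7.749)²·(-0.1582) = -9.5001 m/s²;  |a| = 9.5001 m/s².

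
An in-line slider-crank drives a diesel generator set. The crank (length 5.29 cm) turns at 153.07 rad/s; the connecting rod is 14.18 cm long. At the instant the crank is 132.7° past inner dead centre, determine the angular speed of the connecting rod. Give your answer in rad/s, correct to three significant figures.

ω = 153.1 rad/s
The rod makes angle φ with the slider axis where L sinφ = r sinθ; differentiating, L cosφ·φ̇ = r ω cosθ.
L cosφ = √(L² − r² sin²θ) = 0.13637 m.
|ω_rod| = r ω |cosθ| / √(L² − r² sin²θ) = 0.0529·153.1·0.67816/0.13637 = 40.269 rad/s.

40.3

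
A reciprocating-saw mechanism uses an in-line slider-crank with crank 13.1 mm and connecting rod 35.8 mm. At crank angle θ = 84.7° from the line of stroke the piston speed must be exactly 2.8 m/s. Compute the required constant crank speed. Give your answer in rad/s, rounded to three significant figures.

207

For an in-line slider-crank, |v_piston| = rω|sinθ|·[1 + r cosθ/√(L² − r² sin²θ)].
With r = 0.0131 m, L = 0.0358 m, θ = 84.7°: the bracketed kinematic factor |dx/dθ| = 0.013517 m.
ω = v/|dx/dθ| = 2.8/0.013517 = 207.14 rad/s.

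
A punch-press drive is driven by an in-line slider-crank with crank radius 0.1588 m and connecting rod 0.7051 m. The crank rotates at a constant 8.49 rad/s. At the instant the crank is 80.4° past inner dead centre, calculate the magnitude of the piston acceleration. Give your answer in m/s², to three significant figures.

0.584

ω = 8.49 rad/s
x(θ) = r cosθ + √(L² − r² sin²θ); with ω constant, a = ω²·d²x/dθ².
d²x/dθ² = −r cosθ − r²(cos2θ)/√u − r⁴ sin²2θ/(4u^{3/2}),  u = L² − r² sin²θ = 0.47265 m².
Substituting r = 0.1588 m, L = 0.7051 m, θ = 80.4°: d²x/dθ² = +0.0081041 m.
a = ω²·d²x/dθ² = (8.49)²·(+0.0081041) = +0.58414 m/s²;  |a| = 0.58414 m/s².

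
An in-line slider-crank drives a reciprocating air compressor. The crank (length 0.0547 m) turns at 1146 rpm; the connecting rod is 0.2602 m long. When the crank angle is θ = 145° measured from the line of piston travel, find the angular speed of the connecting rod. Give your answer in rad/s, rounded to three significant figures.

ω = 120 rad/s (converted from 1146 rpm).
The rod makes angle φ with the slider axis where L sinφ = r sinθ; differentiating, L cosφ·φ̇ = r ω cosθ.
L cosφ = √(L² − r² sin²θ) = 0.2583 m.
|ω_rod| = r ω |cosθ| / √(L² − r² sin²θ) = 0.0547·120·0.81915/0.2583 = 20.818 rad/s.

20.8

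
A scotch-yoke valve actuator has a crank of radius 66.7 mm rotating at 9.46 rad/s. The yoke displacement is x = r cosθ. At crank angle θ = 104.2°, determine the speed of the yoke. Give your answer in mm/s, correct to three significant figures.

ω = 9.46 rad/s
x = r cosθ ⇒ ẋ = −rω sinθ.
|v| = rω|sinθ| = 0.0667·9.46·|sin 104.2°| = 0.6117 m/s = 611.7 mm/s.

612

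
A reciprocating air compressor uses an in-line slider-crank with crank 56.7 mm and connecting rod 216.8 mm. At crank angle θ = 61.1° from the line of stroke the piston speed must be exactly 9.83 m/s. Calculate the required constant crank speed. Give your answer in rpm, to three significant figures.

For an in-line slider-crank, |v_piston| = rω|sinθ|·[1 + r cosθ/√(L² − r² sin²θ)].
With r = 0.0567 m, L = 0.2168 m, θ = 61.1°: the bracketed kinematic factor |dx/dθ| = 0.056084 m.
ω = v/|dx/dθ| = 9.83/0.056084 = 175.27 rad/s.
N = 60ω/(2π) = 1673.7 rpm.

1670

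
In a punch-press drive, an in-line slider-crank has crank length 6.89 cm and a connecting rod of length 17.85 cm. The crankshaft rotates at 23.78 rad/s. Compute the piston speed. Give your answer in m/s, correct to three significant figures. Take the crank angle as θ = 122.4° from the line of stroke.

1.08

ω = 23.78 rad/s
For an in-line slider-crank, x = r cosθ + √(L² − r² sin²θ), so v = −rω sinθ·[1 + r cosθ/√(L² − r² sin²θ)].
With r = 0.0689 m, L = 0.1785 m, θ = 122.4°: √(L² − r² sin²θ) = 0.16875 m.
v = −0.0689·23.78·0.84433·[1 + 0.0689·-0.53583/0.16875] = -1.0807 m/s.
|v| = 1.0807 m/s.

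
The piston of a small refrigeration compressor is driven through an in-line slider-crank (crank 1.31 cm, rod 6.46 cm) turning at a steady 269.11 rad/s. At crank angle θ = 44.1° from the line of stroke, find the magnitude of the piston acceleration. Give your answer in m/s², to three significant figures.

ω = 269.1 rad/s
x(θ) = r cosθ + √(L² − r² sin²θ); with ω constant, a = ω²·d²x/dθ².
d²x/dθ² = −r cosθ − r²(cos2θ)/√u − r⁴ sin²2θ/(4u^{3/2}),  u = L² − r² sin²θ = 0.00409005 m².
Substituting r = 0.0131 m, L = 0.0646 m, θ = 44.1°: d²x/dθ² = -0.0095199 m.
a = ω²·d²x/dθ² = (269.1)²·(-0.0095199) = -689.43 m/s²;  |a| = 689.43 m/s².

689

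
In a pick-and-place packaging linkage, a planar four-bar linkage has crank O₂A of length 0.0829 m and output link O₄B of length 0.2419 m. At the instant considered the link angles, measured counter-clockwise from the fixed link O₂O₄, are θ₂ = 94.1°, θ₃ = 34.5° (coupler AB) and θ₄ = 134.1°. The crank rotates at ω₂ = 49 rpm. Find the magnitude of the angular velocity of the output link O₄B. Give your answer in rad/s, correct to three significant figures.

ω₂ = 5.131 rad/s (from 49 rpm).
Differentiating the loop-closure r₂e^{iθ₂}+r₃e^{iθ₃}=r₁+r₄e^{iθ₄} gives r₂ω₂e^{iθ₂}+r₃ω₃e^{iθ₃}=r₄ω₄e^{iθ₄}.
Eliminating the other unknown: ω₄ = r₂ω₂ sin(θ₂−θ₃) / [r₄ sin(θ₄−θ₃)].
Numerator sine = +0.86251; denominator sine = +0.98600.
Result = 0.0829·5.131·(+0.86251) / (0.2419·(+0.98600)) = +1.5383 rad/s; magnitude 1.5383 rad/s.

1.54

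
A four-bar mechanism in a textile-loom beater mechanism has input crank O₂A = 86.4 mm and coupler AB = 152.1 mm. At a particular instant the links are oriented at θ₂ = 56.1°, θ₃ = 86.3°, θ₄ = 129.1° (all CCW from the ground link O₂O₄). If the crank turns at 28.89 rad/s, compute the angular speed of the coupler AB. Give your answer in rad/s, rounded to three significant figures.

ω₂ = 28.89 rad/s
Differentiating the loop-closure r₂e^{iθ₂}+r₃e^{iθ₃}=r₁+r₄e^{iθ₄} gives r₂ω₂e^{iθ₂}+r₃ω₃e^{iθ₃}=r₄ω₄e^{iθ₄}.
Eliminating the other unknown: ω₃ = r₂ω₂ sin(θ₄−θ₂) / [r₃ sin(θ₃−θ₄)].
Numerator sine = +0.95630; denominator sine = -0.67944.
Result = 0.0864·28.89·(+0.95630) / (0.1521·(-0.67944)) = -23.098 rad/s; magnitude 23.098 rad/s.

23.1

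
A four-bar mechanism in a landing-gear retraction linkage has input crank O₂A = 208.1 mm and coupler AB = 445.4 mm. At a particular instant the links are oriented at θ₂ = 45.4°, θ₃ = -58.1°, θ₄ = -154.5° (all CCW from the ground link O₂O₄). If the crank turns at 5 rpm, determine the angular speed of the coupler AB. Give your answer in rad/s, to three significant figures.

ω₂ = 0.5236 rad/s (from 5 rpm).
Differentiating the loop-closure r₂e^{iθ₂}+r₃e^{iθ₃}=r₁+r₄e^{iθ₄} gives r₂ω₂e^{iθ₂}+r₃ω₃e^{iθ₃}=r₄ω₄e^{iθ₄}.
Eliminating the other unknown: ω₃ = r₂ω₂ sin(θ₄−θ₂) / [r₃ sin(θ₃−θ₄)].
Numerator sine = +0.34038; denominator sine = +0.99377.
Result = 0.2081·0.5236·(+0.34038) / (0.4454·(+0.99377)) = +0.083791 rad/s; magnitude 0.083791 rad/s.

0.0838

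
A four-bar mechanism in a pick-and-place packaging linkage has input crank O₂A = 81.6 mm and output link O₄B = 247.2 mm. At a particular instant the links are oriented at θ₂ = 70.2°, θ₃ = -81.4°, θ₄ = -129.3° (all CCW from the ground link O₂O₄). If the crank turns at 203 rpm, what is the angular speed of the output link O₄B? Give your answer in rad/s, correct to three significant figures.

4.50

ω₂ = 21.26 rad/s (from 203 rpm).
Differentiating the loop-closure r₂e^{iθ₂}+r₃e^{iθ₃}=r₁+r₄e^{iθ₄} gives r₂ω₂e^{iθ₂}+r₃ω₃e^{iθ₃}=r₄ω₄e^{iθ₄}.
Eliminating the other unknown: ω₄ = r₂ω₂ sin(θ₂−θ₃) / [r₄ sin(θ₄−θ₃)].
Numerator sine = +0.47562; denominator sine = -0.74198.
Result = 0.0816·21.26·(+0.47562) / (0.2472·(-0.74198)) = -4.4982 rad/s; magnitude 4.4982 rad/s.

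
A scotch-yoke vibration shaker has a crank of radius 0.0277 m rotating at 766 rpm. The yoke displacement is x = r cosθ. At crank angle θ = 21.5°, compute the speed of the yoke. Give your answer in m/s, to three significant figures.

ω = 80.22 rad/s (from 766 rpm).
x = r cosθ ⇒ ẋ = −rω sinθ.
|v| = rω|sinθ| = 0.0277·80.22·|sin 21.5°| = 0.81435 m/s.

0.814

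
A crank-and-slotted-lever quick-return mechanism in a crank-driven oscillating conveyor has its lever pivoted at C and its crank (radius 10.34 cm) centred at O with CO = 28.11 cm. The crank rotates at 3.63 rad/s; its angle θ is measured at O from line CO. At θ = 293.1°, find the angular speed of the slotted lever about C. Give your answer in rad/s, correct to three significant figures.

0.713

ω = 3.63 rad/s
Crank pin A relative to C: A = (d + r cosθ, r sinθ); lever angle φ = atan2(r sinθ, d + r cosθ).
Differentiating tanφ: φ̇ = rω(d cosθ + r)/(d² + r² + 2dr cosθ).
d² + r² + 2dr cosθ = |CA|² = 0.112516 m²;  d cosθ + r = +0.21369 m.
|ω_lever| = |0.1034·3.63·+0.21369| / 0.112516 = 0.71284 rad/s.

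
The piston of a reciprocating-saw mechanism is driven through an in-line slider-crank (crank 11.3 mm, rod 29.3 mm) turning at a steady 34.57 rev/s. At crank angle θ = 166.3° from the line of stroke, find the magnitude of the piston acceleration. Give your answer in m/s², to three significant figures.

333

ω = 2π·34.6 = 217.2 rad/s
x(θ) = r cosθ + √(L² − r² sin²θ); with ω constant, a = ω²·d²x/dθ².
d²x/dθ² = −r cosθ − r²(cos2θ)/√u − r⁴ sin²2θ/(4u^{3/2}),  u = L² − r² sin²θ = 0.000851328 m².
Substituting r = 0.0113 m, L = 0.0293 m, θ = 166.3°: d²x/dθ² = +0.0070584 m.
a = ω²·d²x/dθ² = (217.2)²·(+0.0070584) = +333.02 m/s²;  |a| = 333.02 m/s².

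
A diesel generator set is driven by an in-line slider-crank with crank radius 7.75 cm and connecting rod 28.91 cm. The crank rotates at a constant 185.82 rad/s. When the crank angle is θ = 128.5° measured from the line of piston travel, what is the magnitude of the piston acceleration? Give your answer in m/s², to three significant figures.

ω = 185.8 rad/s
x(θ) = r cosθ + √(L² − r² sin²θ); with ω constant, a = ω²·d²x/dθ².
d²x/dθ² = −r cosθ − r²(cos2θ)/√u − r⁴ sin²2θ/(4u^{3/2}),  u = L² − r² sin²θ = 0.0799001 m².
Substituting r = 0.0775 m, L = 0.2891 m, θ = 128.5°: d²x/dθ² = +0.052646 m.
a = ω²·d²x/dθ² = (185.8)²·(+0.052646) = +1817.8 m/s²;  |a| = 1817.8 m/s².

1820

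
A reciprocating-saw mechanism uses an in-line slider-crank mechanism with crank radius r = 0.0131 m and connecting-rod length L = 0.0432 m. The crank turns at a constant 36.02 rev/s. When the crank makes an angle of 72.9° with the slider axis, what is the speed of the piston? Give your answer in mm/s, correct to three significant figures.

3100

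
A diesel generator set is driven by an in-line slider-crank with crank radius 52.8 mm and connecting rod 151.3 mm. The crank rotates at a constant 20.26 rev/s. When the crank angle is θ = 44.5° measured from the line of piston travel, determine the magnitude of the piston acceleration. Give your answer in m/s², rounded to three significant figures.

626

ω = 2π·20.3 = 127.3 rad/s
x(θ) = r cosθ + √(L² − r² sin²θ); with ω constant, a = ω²·d²x/dθ².
d²x/dθ² = −r cosθ − r²(cos2θ)/√u − r⁴ sin²2θ/(4u^{3/2}),  u = L² − r² sin²θ = 0.0215221 m².
Substituting r = 0.0528 m, L = 0.1513 m, θ = 44.5°: d²x/dθ² = -0.038606 m.
a = ω²·d²x/dθ² = (127.3)²·(-0.038606) = -625.6 m/s²;  |a| = 625.6 m/s².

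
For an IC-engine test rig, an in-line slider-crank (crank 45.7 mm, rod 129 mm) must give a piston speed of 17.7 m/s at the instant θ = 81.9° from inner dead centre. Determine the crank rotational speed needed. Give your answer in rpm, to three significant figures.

For an in-line slider-crank, |v_piston| = rω|sinθ|·[1 + r cosθ/√(L² − r² sin²θ)].
With r = 0.0457 m, L = 0.129 m, θ = 81.9°: the bracketed kinematic factor |dx/dθ| = 0.047656 m.
ω = v/|dx/dθ| = 17.7/0.047656 = 371.41 rad/s.
N = 60ω/(2π) = 3546.7 rpm.

3550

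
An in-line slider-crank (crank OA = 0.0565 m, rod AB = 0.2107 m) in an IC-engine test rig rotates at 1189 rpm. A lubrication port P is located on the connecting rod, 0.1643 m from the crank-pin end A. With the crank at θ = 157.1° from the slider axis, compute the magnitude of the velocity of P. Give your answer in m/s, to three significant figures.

ω = 124.5 rad/s.  Crank-pin speed |V_A| = rω = 7.0349 m/s, perpendicular to OA.
Rod angle: sinφ = −(r/L) sinθ ⇒ φ = -5.989°; ω_rod = −rω cosθ/√(L²−r²sin²θ) = +30.926 rad/s.
V_P = V_A + ω_rod × AP, with AP = 0.1643 m along the rod.
Components: V_Px = −rω sinθ − a·ω_rod·sinφ = -2.2073 m/s;  V_Py = rω cosθ + a·ω_rod·cosφ = -1.4271 m/s.
|V_P| = √(V_Px² + V_Py²) = 2.6284 m/s.

2.63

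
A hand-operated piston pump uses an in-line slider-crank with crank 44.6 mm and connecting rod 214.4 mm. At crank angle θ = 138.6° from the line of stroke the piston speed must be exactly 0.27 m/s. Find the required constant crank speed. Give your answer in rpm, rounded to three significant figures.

For an in-line slider-crank, |v_piston| = rω|sinθ|·[1 + r cosθ/√(L² − r² sin²θ)].
With r = 0.0446 m, L = 0.2144 m, θ = 138.6°: the bracketed kinematic factor |dx/dθ| = 0.024848 m.
ω = v/|dx/dθ| = 0.27/0.024848 = 10.866 rad/s.
N = 60ω/(2π) = 103.76 rpm.

104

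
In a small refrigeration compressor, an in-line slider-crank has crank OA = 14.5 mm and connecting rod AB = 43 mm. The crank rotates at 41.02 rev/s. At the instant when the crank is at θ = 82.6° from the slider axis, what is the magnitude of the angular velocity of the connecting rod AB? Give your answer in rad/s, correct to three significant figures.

11.9

ω = 257.7 rad/s (converted from 41.02 rev/s).
The rod makes angle φ with the slider axis where L sinφ = r sinθ; differentiating, L cosφ·φ̇ = r ω cosθ.
L cosφ = √(L² − r² sin²θ) = 0.040525 m.
|ω_rod| = r ω |cosθ| / √(L² − r² sin²θ) = 0.0145·257.7·0.12880/0.040525 = 11.878 rad/s.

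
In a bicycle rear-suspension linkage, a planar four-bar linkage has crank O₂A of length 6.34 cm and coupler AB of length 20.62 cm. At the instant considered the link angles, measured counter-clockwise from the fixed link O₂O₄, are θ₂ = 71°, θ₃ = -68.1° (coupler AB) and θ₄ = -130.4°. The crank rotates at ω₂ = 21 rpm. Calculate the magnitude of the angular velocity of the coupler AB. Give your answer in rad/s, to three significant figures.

ω₂ = 2.199 rad/s (from 21 rpm).
Differentiating the loop-closure r₂e^{iθ₂}+r₃e^{iθ₃}=r₁+r₄e^{iθ₄} gives r₂ω₂e^{iθ₂}+r₃ω₃e^{iθ₃}=r₄ω₄e^{iθ₄}.
Eliminating the other unknown: ω₃ = r₂ω₂ sin(θ₄−θ₂) / [r₃ sin(θ₃−θ₄)].
Numerator sine = +0.36488; denominator sine = +0.88539.
Result = 0.0634·2.199·(+0.36488) / (0.2062·(+0.88539)) = +0.27865 rad/s; magnitude 0.27865 rad/s.

0.279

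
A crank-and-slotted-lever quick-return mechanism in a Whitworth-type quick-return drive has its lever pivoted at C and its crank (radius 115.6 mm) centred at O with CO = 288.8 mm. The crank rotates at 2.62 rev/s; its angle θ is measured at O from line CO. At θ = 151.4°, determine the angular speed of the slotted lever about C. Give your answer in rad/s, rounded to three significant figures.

ω = 16.46 rad/s (from 2.62 rev/s).
Crank pin A relative to C: A = (d + r cosθ, r sinθ); lever angle φ = atan2(r sinθ, d + r cosθ).
Differentiating tanφ: φ̇ = rω(d cosθ + r)/(d² + r² + 2dr cosθ).
d² + r² + 2dr cosθ = |CA|² = 0.0381454 m²;  d cosθ + r = -0.13796 m.
|ω_lever| = |0.1156·16.46·-0.13796| / 0.0381454 = 6.8826 rad/s.

6.88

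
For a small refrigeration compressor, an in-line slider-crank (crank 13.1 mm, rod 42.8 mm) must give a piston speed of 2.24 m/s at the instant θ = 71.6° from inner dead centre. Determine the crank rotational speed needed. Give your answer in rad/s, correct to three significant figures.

164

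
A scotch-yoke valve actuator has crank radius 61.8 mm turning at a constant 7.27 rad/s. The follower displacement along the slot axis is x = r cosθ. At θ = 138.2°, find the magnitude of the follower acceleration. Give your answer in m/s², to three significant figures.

ω = 7.27 rad/s
x = r cosθ ⇒ ẍ = −rω² cosθ (ω constant).
|a| = rω²|cosθ| = 0.0618·(7.27)²·|cos 138.2°| = 2.435 m/s².

2.43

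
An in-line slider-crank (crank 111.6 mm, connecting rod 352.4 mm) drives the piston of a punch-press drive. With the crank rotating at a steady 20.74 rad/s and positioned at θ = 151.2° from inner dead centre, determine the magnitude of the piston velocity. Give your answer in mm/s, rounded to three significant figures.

802

ω = 20.74 rad/s
For an in-line slider-crank, x = r cosθ + √(L² − r² sin²θ), so v = −rω sinθ·[1 + r cosθ/√(L² − r² sin²θ)].
With r = 0.1116 m, L = 0.3524 m, θ = 151.2°: √(L² − r² sin²θ) = 0.34827 m.
v = −0.1116·20.74·0.48175·[1 + 0.1116·-0.87631/0.34827] = -0.80195 m/s.
|v| = 0.80195 m/s = 801.95 mm/s.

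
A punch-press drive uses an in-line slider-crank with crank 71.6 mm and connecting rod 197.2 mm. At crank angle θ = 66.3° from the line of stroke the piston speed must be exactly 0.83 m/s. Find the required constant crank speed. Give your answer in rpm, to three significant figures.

105

For an in-line slider-crank, |v_piston| = rω|sinθ|·[1 + r cosθ/√(L² − r² sin²θ)].
With r = 0.0716 m, L = 0.1972 m, θ = 66.3°: the bracketed kinematic factor |dx/dθ| = 0.075707 m.
ω = v/|dx/dθ| = 0.83/0.075707 = 10.963 rad/s.
N = 60ω/(2π) = 104.69 rpm.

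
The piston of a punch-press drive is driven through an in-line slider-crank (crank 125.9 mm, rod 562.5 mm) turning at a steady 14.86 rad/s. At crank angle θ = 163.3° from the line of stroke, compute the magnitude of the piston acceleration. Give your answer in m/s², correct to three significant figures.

21.4

ω = 14.86 rad/s
x(θ) = r cosθ + √(L² − r² sin²θ); with ω constant, a = ω²·d²x/dθ².
d²x/dθ² = −r cosθ − r²(cos2θ)/√u − r⁴ sin²2θ/(4u^{3/2}),  u = L² − r² sin²θ = 0.315097 m².
Substituting r = 0.1259 m, L = 0.5625 m, θ = 163.3°: d²x/dθ² = +0.096908 m.
a = ω²·d²x/dθ² = (14.86)²·(+0.096908) = +21.399 m/s²;  |a| = 21.399 m/s².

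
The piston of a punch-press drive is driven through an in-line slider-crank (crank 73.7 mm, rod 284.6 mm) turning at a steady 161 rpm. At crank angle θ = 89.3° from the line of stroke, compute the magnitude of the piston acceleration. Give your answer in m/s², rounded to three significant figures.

ω = 2π·161/60 = 16.86 rad/s
x(θ) = r cosθ + √(L² − r² sin²θ); with ω constant, a = ω²·d²x/dθ².
d²x/dθ² = −r cosθ − r²(cos2θ)/√u − r⁴ sin²2θ/(4u^{3/2}),  u = L² − r² sin²θ = 0.0755663 m².
Substituting r = 0.0737 m, L = 0.2846 m, θ = 89.3°: d²x/dθ² = +0.018853 m.
a = ω²·d²x/dθ² = (16.86)²·(+0.018853) = +5.359 m/s²;  |a| = 5.359 m/s².

5.36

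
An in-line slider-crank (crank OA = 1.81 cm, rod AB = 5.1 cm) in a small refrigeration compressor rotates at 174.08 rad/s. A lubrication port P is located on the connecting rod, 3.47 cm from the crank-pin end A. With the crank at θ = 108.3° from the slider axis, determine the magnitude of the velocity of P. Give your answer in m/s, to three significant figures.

ω = 174.1 rad/s.  Crank-pin speed |V_A| = rω = 3.1508 m/s, perpendicular to OA.
Rod angle: sinφ = −(r/L) sinθ ⇒ φ = -19.691°; ω_rod = −rω cosθ/√(L²−r²sin²θ) = +20.604 rad/s.
V_P = V_A + ω_rod × AP, with AP = 0.0347 m along the rod.
Components: V_Px = −rω sinθ − a·ω_rod·sinφ = -2.7506 m/s;  V_Py = rω cosθ + a·ω_rod·cosφ = -0.3162 m/s.
|V_P| = √(V_Px² + V_Py²) = 2.7687 m/s.

2.77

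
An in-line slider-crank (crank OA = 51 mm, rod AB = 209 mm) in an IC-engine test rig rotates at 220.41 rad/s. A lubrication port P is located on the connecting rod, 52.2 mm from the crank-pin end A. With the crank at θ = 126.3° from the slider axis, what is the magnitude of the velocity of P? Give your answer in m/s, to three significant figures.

ω = 220.4 rad/s.  Crank-pin speed |V_A| = rω = 11.241 m/s, perpendicular to OA.
Rod angle: sinφ = −(r/L) sinθ ⇒ φ = -11.342°; ω_rod = −rω cosθ/√(L²−r²sin²θ) = +32.475 rad/s.
V_P = V_A + ω_rod × AP, with AP = 0.0522 m along the rod.
Components: V_Px = −rω sinθ − a·ω_rod·sinφ = -8.726 m/s;  V_Py = rω cosθ + a·ω_rod·cosφ = -4.9927 m/s.
|V_P| = √(V_Px² + V_Py²) = 10.053 m/s.

10.1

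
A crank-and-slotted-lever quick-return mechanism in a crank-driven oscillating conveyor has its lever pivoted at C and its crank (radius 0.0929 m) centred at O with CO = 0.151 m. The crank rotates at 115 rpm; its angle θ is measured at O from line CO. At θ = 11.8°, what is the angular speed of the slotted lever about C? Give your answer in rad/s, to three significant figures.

ω = 12.04 rad/s (from 115 rpm).
Crank pin A relative to C: A = (d + r cosθ, r sinθ); lever angle φ = atan2(r sinθ, d + r cosθ).
Differentiating tanφ: φ̇ = rω(d cosθ + r)/(d² + r² + 2dr cosθ).
d² + r² + 2dr cosθ = |CA|² = 0.0588943 m²;  d cosθ + r = +0.24071 m.
|ω_lever| = |0.0929·12.04·+0.24071| / 0.0588943 = 4.5726 rad/s.

4.57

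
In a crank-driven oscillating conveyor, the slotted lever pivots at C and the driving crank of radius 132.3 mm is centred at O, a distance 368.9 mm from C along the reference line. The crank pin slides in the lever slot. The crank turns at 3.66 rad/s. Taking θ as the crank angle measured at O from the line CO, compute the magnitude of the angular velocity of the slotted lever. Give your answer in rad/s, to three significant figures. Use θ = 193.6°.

1.87

ω = 3.66 rad/s
Crank pin A relative to C: A = (d + r cosθ, r sinθ); lever angle φ = atan2(r sinθ, d + r cosθ).
Differentiating tanφ: φ̇ = rω(d cosθ + r)/(d² + r² + 2dr cosθ).
d² + r² + 2dr cosθ = |CA|² = 0.0587165 m²;  d cosθ + r = -0.22626 m.
|ω_lever| = |0.1323·3.66·-0.22626| / 0.0587165 = 1.8659 rad/s.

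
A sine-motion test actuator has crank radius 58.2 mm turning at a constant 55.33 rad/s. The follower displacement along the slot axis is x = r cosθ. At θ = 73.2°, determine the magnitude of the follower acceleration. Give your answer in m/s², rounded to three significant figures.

ω = 55.33 rad/s
x = r cosθ ⇒ ẍ = −rω² cosθ (ω constant).
|a| = rω²|cosθ| = 0.0582·(55.33)²·|cos 73.2°| = 51.498 m/s².

51.5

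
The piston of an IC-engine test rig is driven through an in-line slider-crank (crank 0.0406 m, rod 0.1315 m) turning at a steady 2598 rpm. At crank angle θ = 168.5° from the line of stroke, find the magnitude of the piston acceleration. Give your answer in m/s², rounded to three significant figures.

ω = 2π·2598/60 = 272.1 rad/s
x(θ) = r cosθ + √(L² − r² sin²θ); with ω constant, a = ω²·d²x/dθ².
d²x/dθ² = −r cosθ − r²(cos2θ)/√u − r⁴ sin²2θ/(4u^{3/2}),  u = L² − r² sin²θ = 0.0172267 m².
Substituting r = 0.0406 m, L = 0.1315 m, θ = 168.5°: d²x/dθ² = +0.028179 m.
a = ω²·d²x/dθ² = (272.1)²·(+0.028179) = +2085.7 m/s²;  |a| = 2085.7 m/s².

2090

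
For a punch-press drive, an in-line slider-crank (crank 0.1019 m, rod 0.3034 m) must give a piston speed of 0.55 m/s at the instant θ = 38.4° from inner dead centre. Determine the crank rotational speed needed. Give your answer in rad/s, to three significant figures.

For an in-line slider-crank, |v_piston| = rω|sinθ|·[1 + r cosθ/√(L² − r² sin²θ)].
With r = 0.1019 m, L = 0.3034 m, θ = 38.4°: the bracketed kinematic factor |dx/dθ| = 0.08033 m.
ω = v/|dx/dθ| = 0.55/0.08033 = 6.8468 rad/s.

6.85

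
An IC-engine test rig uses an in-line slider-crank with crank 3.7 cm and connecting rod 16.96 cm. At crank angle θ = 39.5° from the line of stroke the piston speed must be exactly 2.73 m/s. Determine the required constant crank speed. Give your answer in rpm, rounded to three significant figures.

947

For an in-line slider-crank, |v_piston| = rω|sinθ|·[1 + r cosθ/√(L² − r² sin²θ)].
With r = 0.037 m, L = 0.1696 m, θ = 39.5°: the bracketed kinematic factor |dx/dθ| = 0.027535 m.
ω = v/|dx/dθ| = 2.73/0.027535 = 99.145 rad/s.
N = 60ω/(2π) = 946.77 rpm.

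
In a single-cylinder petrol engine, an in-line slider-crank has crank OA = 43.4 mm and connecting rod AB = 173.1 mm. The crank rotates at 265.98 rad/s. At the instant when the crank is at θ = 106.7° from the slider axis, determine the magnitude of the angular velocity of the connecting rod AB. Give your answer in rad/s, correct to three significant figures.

ω = 266 rad/s
The rod makes angle φ with the slider axis where L sinφ = r sinθ; differentiating, L cosφ·φ̇ = r ω cosθ.
L cosφ = √(L² − r² sin²θ) = 0.16803 m.
|ω_rod| = r ω |cosθ| / √(L² − r² sin²θ) = 0.0434·266·0.28736/0.16803 = 19.741 rad/s.

19.7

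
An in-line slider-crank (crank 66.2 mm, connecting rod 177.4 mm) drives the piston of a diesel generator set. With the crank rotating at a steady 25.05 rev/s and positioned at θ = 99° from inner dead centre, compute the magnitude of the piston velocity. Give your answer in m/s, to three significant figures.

ω = 2π·25.1 = 157.4 rad/s
For an in-line slider-crank, x = r cosθ + √(L² − r² sin²θ), so v = −rω sinθ·[1 + r cosθ/√(L² − r² sin²θ)].
With r = 0.0662 m, L = 0.1774 m, θ = 99°: √(L² − r² sin²θ) = 0.16491 m.
v = −0.0662·157.4·0.98769·[1 + 0.0662·-0.15643/0.16491] = -9.6449 m/s.
|v| = 9.6449 m/s.

9.64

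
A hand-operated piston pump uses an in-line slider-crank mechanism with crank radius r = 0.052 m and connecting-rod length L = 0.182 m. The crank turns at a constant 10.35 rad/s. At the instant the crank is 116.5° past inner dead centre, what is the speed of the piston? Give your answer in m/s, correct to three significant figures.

0.418

ω = 10.35 rad/s
For an in-line slider-crank, x = r cosθ + √(L² − r² sin²θ), so v = −rω sinθ·[1 + r cosθ/√(L² − r² sin²θ)].
With r = 0.052 m, L = 0.182 m, θ = 116.5°: √(L² − r² sin²θ) = 0.17595 m.
v = −0.052·10.35·0.89493·[1 + 0.052·-0.44620/0.17595] = -0.41814 m/s.
|v| = 0.41814 m/s.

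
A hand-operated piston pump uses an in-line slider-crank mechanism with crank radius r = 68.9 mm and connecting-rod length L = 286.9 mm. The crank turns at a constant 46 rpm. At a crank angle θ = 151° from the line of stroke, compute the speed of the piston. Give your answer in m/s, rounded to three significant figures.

0.127

ω = 2π·46/60 = 4.817 rad/s
For an in-line slider-crank, x = r cosθ + √(L² − r² sin²θ), so v = −rω sinθ·[1 + r cosθ/√(L² − r² sin²θ)].
With r = 0.0689 m, L = 0.2869 m, θ = 151°: √(L² − r² sin²θ) = 0.28495 m.
v = −0.0689·4.817·0.48481·[1 + 0.0689·-0.87462/0.28495] = -0.12688 m/s.
|v| = 0.12688 m/s.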